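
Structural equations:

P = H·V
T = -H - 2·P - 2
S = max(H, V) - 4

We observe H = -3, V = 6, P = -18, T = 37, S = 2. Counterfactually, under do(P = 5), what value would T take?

The intervention breaks the incoming arrows to P: P = H·V no longer applies, and P = 5.
T = -H - 2·P - 2  [with H=-3, P=5]  = -9

-9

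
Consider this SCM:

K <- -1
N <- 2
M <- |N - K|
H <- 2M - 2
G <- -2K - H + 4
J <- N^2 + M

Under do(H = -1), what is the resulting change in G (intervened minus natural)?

5

Intervening sets H = -1 and removes its equation (H <- 2M - 2).
G = -2K - H + 4  [with K=-1, H=-1]  = 7
Without intervention: M = |N - K|  [with N=2, K=-1]  = 3; H = 2M - 2  [with M=3]  = 4; G = -2K - H + 4  [with K=-1, H=4]  = 2.
Change = 7 − 2 = 5.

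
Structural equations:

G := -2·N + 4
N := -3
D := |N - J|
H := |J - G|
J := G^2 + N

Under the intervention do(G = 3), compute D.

9

do(G=3) replaces the equation G := -2·N + 4 with the constant G = 3.
J = G^2 + N  [with G=3, N=-3]  = 6
D = |N - J|  [with N=-3, J=6]  = 9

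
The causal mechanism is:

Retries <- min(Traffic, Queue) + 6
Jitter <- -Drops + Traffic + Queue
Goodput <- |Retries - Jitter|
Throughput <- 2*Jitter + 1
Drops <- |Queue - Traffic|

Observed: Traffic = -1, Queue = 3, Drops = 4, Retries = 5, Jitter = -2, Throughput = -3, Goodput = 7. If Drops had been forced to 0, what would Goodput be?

3

The intervention breaks the incoming arrows to Drops: Drops <- |Queue - Traffic| no longer applies, and Drops = 0.
Retries = min(Traffic, Queue) + 6  [with Traffic=-1, Queue=3]  = 5
Jitter = -Drops + Traffic + Queue  [with Drops=0, Traffic=-1, Queue=3]  = 2
Goodput = |Retries - Jitter|  [with Retries=5, Jitter=2]  = 3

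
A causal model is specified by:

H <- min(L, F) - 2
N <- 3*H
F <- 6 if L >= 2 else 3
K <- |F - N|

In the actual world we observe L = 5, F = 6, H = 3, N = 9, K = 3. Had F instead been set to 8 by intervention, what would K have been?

1

do(F=8) replaces the equation F <- 6 if L >= 2 else 3 with the constant F = 8.
H = min(L, F) - 2  [with L=5, F=8]  = 3
N = 3*H  [with H=3]  = 9
K = |F - N|  [with F=8, N=9]  = 1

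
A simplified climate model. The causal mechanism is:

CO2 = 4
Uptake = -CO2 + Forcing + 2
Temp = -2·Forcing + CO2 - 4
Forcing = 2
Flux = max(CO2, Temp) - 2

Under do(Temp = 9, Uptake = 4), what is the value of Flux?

The joint intervention fixes Temp = 9, Uptake = 4, removing each variable's own equation.
Flux = max(CO2, Temp) - 2  [with CO2=4, Temp=9]  = 7

7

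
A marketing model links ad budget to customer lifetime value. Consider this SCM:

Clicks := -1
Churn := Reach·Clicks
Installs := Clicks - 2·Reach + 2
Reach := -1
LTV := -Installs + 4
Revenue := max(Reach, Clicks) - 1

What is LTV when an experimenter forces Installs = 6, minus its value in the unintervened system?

-3

The intervention breaks the incoming arrows to Installs: Installs := Clicks - 2·Reach + 2 no longer applies, and Installs = 6.
LTV = -Installs + 4  [with Installs=6]  = -2
Without intervention: Installs = Clicks - 2·Reach + 2  [with Clicks=-1, Reach=-1]  = 3; LTV = -Installs + 4  [with Installs=3]  = 1.
Change = -2 − 1 = -3.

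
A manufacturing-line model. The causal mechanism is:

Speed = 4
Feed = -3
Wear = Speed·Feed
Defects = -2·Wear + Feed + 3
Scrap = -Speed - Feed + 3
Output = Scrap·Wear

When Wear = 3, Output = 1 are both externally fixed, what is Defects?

Setting Wear = 3, Output = 1 by intervention discards those variables' equations.
Defects = -2·Wear + Feed + 3  [with Wear=3, Feed=-3]  = -6

-6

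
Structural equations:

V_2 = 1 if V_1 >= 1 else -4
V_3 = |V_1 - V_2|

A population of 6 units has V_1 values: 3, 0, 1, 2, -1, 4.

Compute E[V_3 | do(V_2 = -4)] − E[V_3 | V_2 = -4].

The intervention sets V_2=-4 in all 6 units regardless of V_1. Recomputing V_3 per unit gives 7, 4, 5, 6, 3, 8; average 5.5.
Conditioning on V_2=-4 selects the 2 unit(s) with V_1 ∈ {0, -1}. Their V_3 values: 4, 3. Mean = 3.5.
Difference = 5.5 − 3.5 = 2.

2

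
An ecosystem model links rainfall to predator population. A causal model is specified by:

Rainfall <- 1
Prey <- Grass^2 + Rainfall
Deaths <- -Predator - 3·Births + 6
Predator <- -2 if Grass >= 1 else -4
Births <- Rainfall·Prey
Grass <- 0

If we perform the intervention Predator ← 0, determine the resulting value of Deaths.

Under do(Predator=0), the mechanism Predator <- -2 if Grass >= 1 else -4 is discarded; Predator is fixed at 0.
Prey = Grass^2 + Rainfall  [with Grass=0, Rainfall=1]  = 1
Births = Rainfall·Prey  [with Rainfall=1, Prey=1]  = 1
Deaths = -Predator - 3·Births + 6  [with Predator=0, Births=1]  = 3

3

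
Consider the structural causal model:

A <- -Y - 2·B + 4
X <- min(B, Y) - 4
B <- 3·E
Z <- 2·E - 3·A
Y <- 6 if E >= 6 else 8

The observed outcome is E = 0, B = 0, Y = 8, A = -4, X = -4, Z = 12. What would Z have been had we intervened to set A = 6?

Under do(A=6), the mechanism A <- -Y - 2·B + 4 is discarded; A is fixed at 6.
Z = 2·E - 3·A  [with E=0, A=6]  = -18

-18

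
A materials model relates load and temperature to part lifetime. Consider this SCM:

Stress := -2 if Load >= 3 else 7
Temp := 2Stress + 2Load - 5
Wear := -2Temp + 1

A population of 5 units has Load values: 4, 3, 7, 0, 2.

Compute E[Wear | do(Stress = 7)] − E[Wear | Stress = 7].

do(Stress=7) breaks Stress's dependence on Load. With Stress=7 fixed, Wear across the units is -33, -29, -45, -17, -25, mean -29.8.
Conditioning on Stress=7 selects the 2 unit(s) with Load ∈ {0, 2}. Their Wear values: -17, -25. Mean = -21.
Difference = -29.8 − (-21) = -8.8.

-8.8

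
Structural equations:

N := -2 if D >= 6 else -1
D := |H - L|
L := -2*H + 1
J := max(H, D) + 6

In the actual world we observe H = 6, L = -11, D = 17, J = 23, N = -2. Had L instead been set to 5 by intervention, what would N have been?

-1

do(L=5) replaces the equation L := -2*H + 1 with the constant L = 5.
D = |H - L|  [with H=6, L=5]  = 1
N = -2 if D >= 6 else -1  [with D=1]  = -1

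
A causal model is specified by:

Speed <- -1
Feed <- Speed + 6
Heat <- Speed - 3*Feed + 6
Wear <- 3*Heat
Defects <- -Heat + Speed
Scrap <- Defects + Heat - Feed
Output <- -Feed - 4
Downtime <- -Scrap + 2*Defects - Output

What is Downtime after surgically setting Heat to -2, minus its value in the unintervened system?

The intervention breaks the incoming arrows to Heat: Heat <- Speed - 3*Feed + 6 no longer applies, and Heat = -2.
Feed = Speed + 6  [with Speed=-1]  = 5
Defects = -Heat + Speed  [with Heat=-2, Speed=-1]  = 1
Scrap = Defects + Heat - Feed  [with Defects=1, Heat=-2, Feed=5]  = -6
Output = -Feed - 4  [with Feed=5]  = -9
Downtime = -Scrap + 2*Defects - Output  [with Scrap=-6, Defects=1, Output=-9]  = 17
Without intervention: Feed = Speed + 6  [with Speed=-1]  = 5; Heat = Speed - 3*Feed + 6  [with Speed=-1, Feed=5]  = -10; Defects = -Heat + Speed  [with Heat=-10, Speed=-1]  = 9; Scrap = Defects + Heat - Feed  [with Defects=9, Heat=-10, Feed=5]  = -6; Output = -Feed - 4  [with Feed=5]  = -9; Downtime = -Scrap + 2*Defects - Output  [with Scrap=-6, Defects=9, Output=-9]  = 33.
Change = 17 − 33 = -16.

-16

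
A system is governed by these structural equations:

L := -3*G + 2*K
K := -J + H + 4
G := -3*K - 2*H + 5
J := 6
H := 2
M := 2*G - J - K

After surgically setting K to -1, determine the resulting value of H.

2

Under do(K=-1), the mechanism K := -J + H + 4 is discarded; K is fixed at -1.
H is not downstream of the intervention, so its value is determined by the original equations.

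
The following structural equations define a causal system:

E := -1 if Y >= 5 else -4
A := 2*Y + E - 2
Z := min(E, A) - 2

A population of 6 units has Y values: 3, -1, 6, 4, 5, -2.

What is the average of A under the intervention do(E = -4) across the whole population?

do(E=-4) breaks E's dependence on Y. With E=-4 fixed, A across the units is 0, -8, 6, 2, 4, -10, mean -1.

-1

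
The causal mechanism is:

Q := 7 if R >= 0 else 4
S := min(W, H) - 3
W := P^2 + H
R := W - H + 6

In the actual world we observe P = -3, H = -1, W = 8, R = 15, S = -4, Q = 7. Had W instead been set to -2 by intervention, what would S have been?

-5

do(W=-2) replaces the equation W := P^2 + H with the constant W = -2.
S = min(W, H) - 3  [with W=-2, H=-1]  = -5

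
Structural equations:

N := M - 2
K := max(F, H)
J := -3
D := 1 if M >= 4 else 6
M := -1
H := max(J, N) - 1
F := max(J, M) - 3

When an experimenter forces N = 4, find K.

Under do(N=4), the mechanism N := M - 2 is discarded; N is fixed at 4.
F = max(J, M) - 3  [with J=-3, M=-1]  = -4
H = max(J, N) - 1  [with J=-3, N=4]  = 3
K = max(F, H)  [with F=-4, H=3]  = 3

3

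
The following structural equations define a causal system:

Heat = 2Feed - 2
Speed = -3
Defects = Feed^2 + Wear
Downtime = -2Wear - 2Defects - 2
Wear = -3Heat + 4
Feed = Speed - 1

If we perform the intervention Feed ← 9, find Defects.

37

do(Feed=9) replaces the equation Feed = Speed - 1 with the constant Feed = 9.
Heat = 2Feed - 2  [with Feed=9]  = 16
Wear = -3Heat + 4  [with Heat=16]  = -44
Defects = Feed^2 + Wear  [with Feed=9, Wear=-44]  = 37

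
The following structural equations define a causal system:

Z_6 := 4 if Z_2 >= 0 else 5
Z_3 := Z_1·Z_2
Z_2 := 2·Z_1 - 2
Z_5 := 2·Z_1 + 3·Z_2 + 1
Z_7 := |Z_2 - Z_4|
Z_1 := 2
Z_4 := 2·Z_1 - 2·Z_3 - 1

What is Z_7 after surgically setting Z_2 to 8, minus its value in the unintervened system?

30

Under do(Z_2=8), the mechanism Z_2 := 2·Z_1 - 2 is discarded; Z_2 is fixed at 8.
Z_3 = Z_1·Z_2  [with Z_1=2, Z_2=8]  = 16
Z_4 = 2·Z_1 - 2·Z_3 - 1  [with Z_1=2, Z_3=16]  = -29
Z_7 = |Z_2 - Z_4|  [with Z_2=8, Z_4=-29]  = 37
Without intervention: Z_2 = 2·Z_1 - 2  [with Z_1=2]  = 2; Z_3 = Z_1·Z_2  [with Z_1=2, Z_2=2]  = 4; Z_4 = 2·Z_1 - 2·Z_3 - 1  [with Z_1=2, Z_3=4]  = -5; Z_7 = |Z_2 - Z_4|  [with Z_2=2, Z_4=-5]  = 7.
Change = 37 − 7 = 30.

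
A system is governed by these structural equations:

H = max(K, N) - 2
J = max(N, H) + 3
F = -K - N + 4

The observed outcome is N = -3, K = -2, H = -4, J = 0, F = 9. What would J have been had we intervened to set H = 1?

4

The intervention breaks the incoming arrows to H: H = max(K, N) - 2 no longer applies, and H = 1.
J = max(N, H) + 3  [with N=-3, H=1]  = 4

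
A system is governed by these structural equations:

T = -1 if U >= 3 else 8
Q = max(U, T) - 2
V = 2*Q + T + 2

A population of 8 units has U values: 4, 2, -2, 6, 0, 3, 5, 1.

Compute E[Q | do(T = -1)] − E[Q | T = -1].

-2

do(T=-1) breaks T's dependence on U. With T=-1 fixed, Q across the units is 2, 0, -3, 4, -2, 1, 3, -1, mean 0.5.
Observing T=-1 restricts to units where T's equation naturally yields -1: U ∈ {4, 6, 3, 5}. In that subpopulation Q = 2, 4, 1, 3, mean 2.5.
Difference = 0.5 − 2.5 = -2.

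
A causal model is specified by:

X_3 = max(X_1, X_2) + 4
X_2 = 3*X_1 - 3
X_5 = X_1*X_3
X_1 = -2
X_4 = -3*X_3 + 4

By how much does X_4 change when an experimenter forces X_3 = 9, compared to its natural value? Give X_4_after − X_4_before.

The intervention breaks the incoming arrows to X_3: X_3 = max(X_1, X_2) + 4 no longer applies, and X_3 = 9.
X_4 = -3*X_3 + 4  [with X_3=9]  = -23
Without intervention: X_2 = 3*X_1 - 3  [with X_1=-2]  = -9; X_3 = max(X_1, X_2) + 4  [with X_1=-2, X_2=-9]  = 2; X_4 = -3*X_3 + 4  [with X_3=2]  = -2.
Change = -23 − (-2) = -21.

-21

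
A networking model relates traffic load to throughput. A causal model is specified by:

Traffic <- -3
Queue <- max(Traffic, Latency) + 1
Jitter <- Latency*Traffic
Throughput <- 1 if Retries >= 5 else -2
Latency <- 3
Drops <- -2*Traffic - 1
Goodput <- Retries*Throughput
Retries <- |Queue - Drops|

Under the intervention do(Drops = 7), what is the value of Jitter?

-9

Under do(Drops=7), the mechanism Drops <- -2*Traffic - 1 is discarded; Drops is fixed at 7.
Since Jitter is not a descendant of the intervened variable, it is unaffected.
Jitter = Latency*Traffic  [with Latency=3, Traffic=-3]  = -9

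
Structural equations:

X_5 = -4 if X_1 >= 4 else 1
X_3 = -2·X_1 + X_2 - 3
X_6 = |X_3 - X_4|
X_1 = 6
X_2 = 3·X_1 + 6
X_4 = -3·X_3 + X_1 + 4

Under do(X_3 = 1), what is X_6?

6

The intervention breaks the incoming arrows to X_3: X_3 = -2·X_1 + X_2 - 3 no longer applies, and X_3 = 1.
X_4 = -3·X_3 + X_1 + 4  [with X_3=1, X_1=6]  = 7
X_6 = |X_3 - X_4|  [with X_3=1, X_4=7]  = 6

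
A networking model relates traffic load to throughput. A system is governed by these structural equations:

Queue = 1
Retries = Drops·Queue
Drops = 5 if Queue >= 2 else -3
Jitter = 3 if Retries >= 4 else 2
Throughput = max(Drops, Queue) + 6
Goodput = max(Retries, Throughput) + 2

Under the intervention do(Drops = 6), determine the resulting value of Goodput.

14

Under do(Drops=6), the mechanism Drops = 5 if Queue >= 2 else -3 is discarded; Drops is fixed at 6.
Retries = Drops·Queue  [with Drops=6, Queue=1]  = 6
Throughput = max(Drops, Queue) + 6  [with Drops=6, Queue=1]  = 12
Goodput = max(Retries, Throughput) + 2  [with Retries=6, Throughput=12]  = 14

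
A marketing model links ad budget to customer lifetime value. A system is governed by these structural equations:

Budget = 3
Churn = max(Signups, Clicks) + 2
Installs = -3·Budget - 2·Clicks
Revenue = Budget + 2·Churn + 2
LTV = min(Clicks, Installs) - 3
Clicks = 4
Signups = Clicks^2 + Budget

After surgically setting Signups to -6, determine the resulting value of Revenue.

17

Under do(Signups=-6), the mechanism Signups = Clicks^2 + Budget is discarded; Signups is fixed at -6.
Churn = max(Signups, Clicks) + 2  [with Signups=-6, Clicks=4]  = 6
Revenue = Budget + 2·Churn + 2  [with Budget=3, Churn=6]  = 17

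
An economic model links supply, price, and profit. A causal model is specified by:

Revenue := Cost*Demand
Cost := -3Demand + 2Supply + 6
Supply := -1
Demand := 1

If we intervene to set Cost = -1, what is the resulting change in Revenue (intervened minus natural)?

-2

The intervention breaks the incoming arrows to Cost: Cost := -3Demand + 2Supply + 6 no longer applies, and Cost = -1.
Revenue = Cost*Demand  [with Cost=-1, Demand=1]  = -1
Without intervention: Cost = -3Demand + 2Supply + 6  [with Demand=1, Supply=-1]  = 1; Revenue = Cost*Demand  [with Cost=1, Demand=1]  = 1.
Change = -1 − 1 = -2.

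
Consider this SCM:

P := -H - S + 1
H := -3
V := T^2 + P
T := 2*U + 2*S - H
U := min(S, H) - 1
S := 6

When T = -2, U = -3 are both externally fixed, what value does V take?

2

The joint intervention fixes T = -2, U = -3, removing each variable's own equation.
P = -H - S + 1  [with H=-3, S=6]  = -2
V = T^2 + P  [with T=-2, P=-2]  = 2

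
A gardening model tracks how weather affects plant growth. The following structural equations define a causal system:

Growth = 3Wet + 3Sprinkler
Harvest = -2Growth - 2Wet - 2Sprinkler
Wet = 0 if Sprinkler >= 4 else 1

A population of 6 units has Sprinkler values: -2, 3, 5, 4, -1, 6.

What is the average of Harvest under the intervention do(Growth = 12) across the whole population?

do(Growth=12) breaks Growth's dependence on Sprinkler. With Growth=12 fixed, Harvest across the units is -22, -32, -34, -32, -24, -36, mean -30.

-30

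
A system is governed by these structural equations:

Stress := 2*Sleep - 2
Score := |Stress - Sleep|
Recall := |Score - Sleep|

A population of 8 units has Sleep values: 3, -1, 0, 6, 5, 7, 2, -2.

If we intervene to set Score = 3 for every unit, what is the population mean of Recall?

Every unit gets Score=3 under the intervention. Recall values become 0, 4, 3, 3, 2, 4, 1, 5; E[Recall|do(Score=3)] = 2.75.

2.75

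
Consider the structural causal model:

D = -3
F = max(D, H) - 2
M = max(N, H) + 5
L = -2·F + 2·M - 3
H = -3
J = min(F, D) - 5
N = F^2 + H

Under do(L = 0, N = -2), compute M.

3

Setting L = 0, N = -2 by intervention discards those variables' equations.
M = max(N, H) + 5  [with N=-2, H=-3]  = 3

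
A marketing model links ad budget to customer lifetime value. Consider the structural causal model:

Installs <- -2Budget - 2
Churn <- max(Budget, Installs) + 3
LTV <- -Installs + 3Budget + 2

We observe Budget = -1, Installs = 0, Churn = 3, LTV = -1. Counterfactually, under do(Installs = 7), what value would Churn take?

The intervention breaks the incoming arrows to Installs: Installs <- -2Budget - 2 no longer applies, and Installs = 7.
Churn = max(Budget, Installs) + 3  [with Budget=-1, Installs=7]  = 10

10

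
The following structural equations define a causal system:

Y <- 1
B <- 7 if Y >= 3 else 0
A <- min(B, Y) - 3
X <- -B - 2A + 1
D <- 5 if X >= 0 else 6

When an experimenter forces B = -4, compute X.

19

Under do(B=-4), the mechanism B <- 7 if Y >= 3 else 0 is discarded; B is fixed at -4.
A = min(B, Y) - 3  [with B=-4, Y=1]  = -7
X = -B - 2A + 1  [with B=-4, A=-7]  = 19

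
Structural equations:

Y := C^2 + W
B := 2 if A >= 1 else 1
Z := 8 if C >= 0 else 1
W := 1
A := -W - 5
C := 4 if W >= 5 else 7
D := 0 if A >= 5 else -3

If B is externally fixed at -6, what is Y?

50

do(B=-6) replaces the equation B := 2 if A >= 1 else 1 with the constant B = -6.
Y is not downstream of the intervention, so its value is determined by the original equations.
C = 4 if W >= 5 else 7  [with W=1]  = 7
Y = C^2 + W  [with C=7, W=1]  = 50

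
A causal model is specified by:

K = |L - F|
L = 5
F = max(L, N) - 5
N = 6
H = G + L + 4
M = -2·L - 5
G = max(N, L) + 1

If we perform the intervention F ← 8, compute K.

3

The intervention breaks the incoming arrows to F: F = max(L, N) - 5 no longer applies, and F = 8.
K = |L - F|  [with L=5, F=8]  = 3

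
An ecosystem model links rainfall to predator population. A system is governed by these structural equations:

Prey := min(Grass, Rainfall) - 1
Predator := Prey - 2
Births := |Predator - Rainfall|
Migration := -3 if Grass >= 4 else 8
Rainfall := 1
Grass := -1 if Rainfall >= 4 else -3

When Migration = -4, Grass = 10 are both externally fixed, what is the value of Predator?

Under do(Migration = -4, Grass = 10), each intervened variable's structural equation is replaced by its fixed value.
Prey = min(Grass, Rainfall) - 1  [with Grass=10, Rainfall=1]  = 0
Predator = Prey - 2  [with Prey=0]  = -2

-2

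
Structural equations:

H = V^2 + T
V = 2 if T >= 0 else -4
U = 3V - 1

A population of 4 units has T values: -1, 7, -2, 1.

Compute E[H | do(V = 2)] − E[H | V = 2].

-2.75

Under do(V=2), V's equation is replaced by V=2 for every unit. Per-unit H: 3, 11, 2, 5. Mean = 5.25.
Observing V=2 restricts to units where V's equation naturally yields 2: T ∈ {7, 1}. In that subpopulation H = 11, 5, mean 8.
Difference = 5.25 − 8 = -2.75.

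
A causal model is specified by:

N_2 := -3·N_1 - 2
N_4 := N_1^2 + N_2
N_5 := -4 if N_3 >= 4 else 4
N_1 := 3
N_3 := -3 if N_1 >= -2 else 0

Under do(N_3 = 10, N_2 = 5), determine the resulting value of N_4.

The joint intervention fixes N_3 = 10, N_2 = 5, removing each variable's own equation.
N_4 = N_1^2 + N_2  [with N_1=3, N_2=5]  = 14

14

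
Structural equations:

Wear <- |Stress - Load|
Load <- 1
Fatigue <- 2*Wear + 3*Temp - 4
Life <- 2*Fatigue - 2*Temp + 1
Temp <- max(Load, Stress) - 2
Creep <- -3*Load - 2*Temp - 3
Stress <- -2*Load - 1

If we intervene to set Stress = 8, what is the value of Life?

Under do(Stress=8), the mechanism Stress <- -2*Load - 1 is discarded; Stress is fixed at 8.
Temp = max(Load, Stress) - 2  [with Load=1, Stress=8]  = 6
Wear = |Stress - Load|  [with Stress=8, Load=1]  = 7
Fatigue = 2*Wear + 3*Temp - 4  [with Wear=7, Temp=6]  = 28
Life = 2*Fatigue - 2*Temp + 1  [with Fatigue=28, Temp=6]  = 45

45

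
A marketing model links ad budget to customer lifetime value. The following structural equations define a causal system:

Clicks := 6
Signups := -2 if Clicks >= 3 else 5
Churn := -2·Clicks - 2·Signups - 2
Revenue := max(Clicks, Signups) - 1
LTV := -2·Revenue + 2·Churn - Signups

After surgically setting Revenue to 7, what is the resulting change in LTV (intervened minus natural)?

Intervening sets Revenue = 7 and removes its equation (Revenue := max(Clicks, Signups) - 1).
Signups = -2 if Clicks >= 3 else 5  [with Clicks=6]  = -2
Churn = -2·Clicks - 2·Signups - 2  [with Clicks=6, Signups=-2]  = -10
LTV = -2·Revenue + 2·Churn - Signups  [with Revenue=7, Churn=-10, Signups=-2]  = -32
Without intervention: Signups = -2 if Clicks >= 3 else 5  [with Clicks=6]  = -2; Churn = -2·Clicks - 2·Signups - 2  [with Clicks=6, Signups=-2]  = -10; Revenue = max(Clicks, Signups) - 1  [with Clicks=6, Signups=-2]  = 5; LTV = -2·Revenue + 2·Churn - Signups  [with Revenue=5, Churn=-10, Signups=-2]  = -28.
Change = -32 − (-28) = -4.

-4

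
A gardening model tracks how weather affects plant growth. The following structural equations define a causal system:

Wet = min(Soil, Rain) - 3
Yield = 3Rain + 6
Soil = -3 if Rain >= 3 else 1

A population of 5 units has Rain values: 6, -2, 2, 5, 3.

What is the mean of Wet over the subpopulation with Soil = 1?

-3.5

Observing Soil=1 restricts to units where Soil's equation naturally yields 1: Rain ∈ {-2, 2}. In that subpopulation Wet = -5, -2, mean -3.5.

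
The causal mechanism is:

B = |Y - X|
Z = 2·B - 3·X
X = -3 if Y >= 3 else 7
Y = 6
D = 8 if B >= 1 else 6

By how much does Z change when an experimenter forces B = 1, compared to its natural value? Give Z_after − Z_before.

-16

do(B=1) replaces the equation B = |Y - X| with the constant B = 1.
X = -3 if Y >= 3 else 7  [with Y=6]  = -3
Z = 2·B - 3·X  [with B=1, X=-3]  = 11
Without intervention: X = -3 if Y >= 3 else 7  [with Y=6]  = -3; B = |Y - X|  [with Y=6, X=-3]  = 9; Z = 2·B - 3·X  [with B=9, X=-3]  = 27.
Change = 11 − 27 = -16.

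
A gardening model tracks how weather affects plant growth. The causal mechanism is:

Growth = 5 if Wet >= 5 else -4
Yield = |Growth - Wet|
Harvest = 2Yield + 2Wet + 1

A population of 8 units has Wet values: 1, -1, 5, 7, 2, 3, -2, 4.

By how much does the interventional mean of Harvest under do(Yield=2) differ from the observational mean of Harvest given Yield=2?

-0.25

The intervention sets Yield=2 in all 8 units regardless of Wet. Recomputing Harvest per unit gives 7, 3, 15, 19, 9, 11, 1, 13; average 9.75.
Observing Yield=2 restricts to units where Yield's equation naturally yields 2: Wet ∈ {7, -2}. In that subpopulation Harvest = 19, 1, mean 10.
Difference = 9.75 − 10 = -0.25.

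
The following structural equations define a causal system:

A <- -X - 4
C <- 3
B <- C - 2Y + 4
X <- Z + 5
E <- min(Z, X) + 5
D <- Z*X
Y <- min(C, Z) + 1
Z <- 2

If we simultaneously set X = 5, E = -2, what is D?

10

The joint intervention fixes X = 5, E = -2, removing each variable's own equation.
D = Z*X  [with Z=2, X=5]  = 10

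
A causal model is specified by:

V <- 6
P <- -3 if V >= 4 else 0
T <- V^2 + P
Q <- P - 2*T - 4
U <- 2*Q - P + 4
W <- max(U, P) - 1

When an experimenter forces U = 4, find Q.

-73

The intervention breaks the incoming arrows to U: U <- 2*Q - P + 4 no longer applies, and U = 4.
Since Q is not a descendant of the intervened variable, it is unaffected.
P = -3 if V >= 4 else 0  [with V=6]  = -3
T = V^2 + P  [with V=6, P=-3]  = 33
Q = P - 2*T - 4  [with P=-3, T=33]  = -73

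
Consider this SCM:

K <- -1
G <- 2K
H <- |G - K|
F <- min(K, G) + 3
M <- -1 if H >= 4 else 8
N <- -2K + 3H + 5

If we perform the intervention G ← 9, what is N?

Under do(G=9), the mechanism G <- 2K is discarded; G is fixed at 9.
H = |G - K|  [with G=9, K=-1]  = 10
N = -2K + 3H + 5  [with K=-1, H=10]  = 37

37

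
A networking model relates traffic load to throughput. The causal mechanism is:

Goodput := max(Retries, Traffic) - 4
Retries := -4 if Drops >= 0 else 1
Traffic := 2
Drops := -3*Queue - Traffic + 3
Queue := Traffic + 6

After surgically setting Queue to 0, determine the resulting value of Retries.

-4

Under do(Queue=0), the mechanism Queue := Traffic + 6 is discarded; Queue is fixed at 0.
Drops = -3*Queue - Traffic + 3  [with Queue=0, Traffic=2]  = 1
Retries = -4 if Drops >= 0 else 1  [with Drops=1]  = -4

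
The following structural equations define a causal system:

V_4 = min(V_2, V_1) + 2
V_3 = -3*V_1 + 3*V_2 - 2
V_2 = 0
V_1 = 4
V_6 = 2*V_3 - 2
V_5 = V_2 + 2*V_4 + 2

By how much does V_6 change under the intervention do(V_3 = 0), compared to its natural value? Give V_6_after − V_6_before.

28

The intervention breaks the incoming arrows to V_3: V_3 = -3*V_1 + 3*V_2 - 2 no longer applies, and V_3 = 0.
V_6 = 2*V_3 - 2  [with V_3=0]  = -2
Without intervention: V_3 = -3*V_1 + 3*V_2 - 2  [with V_1=4, V_2=0]  = -14; V_6 = 2*V_3 - 2  [with V_3=-14]  = -30.
Change = -2 − (-30) = 28.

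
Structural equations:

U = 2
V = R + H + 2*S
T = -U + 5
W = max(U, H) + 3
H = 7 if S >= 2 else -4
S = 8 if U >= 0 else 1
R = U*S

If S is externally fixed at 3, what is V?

19

Under do(S=3), the mechanism S = 8 if U >= 0 else 1 is discarded; S is fixed at 3.
H = 7 if S >= 2 else -4  [with S=3]  = 7
R = U*S  [with U=2, S=3]  = 6
V = R + H + 2*S  [with R=6, H=7, S=3]  = 19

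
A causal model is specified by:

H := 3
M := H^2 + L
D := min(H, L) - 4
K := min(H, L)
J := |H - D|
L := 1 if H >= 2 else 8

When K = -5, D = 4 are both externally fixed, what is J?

1

Under do(K = -5, D = 4), each intervened variable's structural equation is replaced by its fixed value.
J = |H - D|  [with H=3, D=4]  = 1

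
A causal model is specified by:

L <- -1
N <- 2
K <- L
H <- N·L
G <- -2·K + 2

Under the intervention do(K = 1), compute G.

do(K=1) replaces the equation K <- L with the constant K = 1.
G = -2·K + 2  [with K=1]  = 0

0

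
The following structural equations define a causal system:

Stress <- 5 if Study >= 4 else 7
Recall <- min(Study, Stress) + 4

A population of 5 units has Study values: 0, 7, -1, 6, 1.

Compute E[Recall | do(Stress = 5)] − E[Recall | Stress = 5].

-3

The intervention sets Stress=5 in all 5 units regardless of Study. Recomputing Recall per unit gives 4, 9, 3, 9, 5; average 6.
Conditioning on Stress=5 selects the 2 unit(s) with Study ∈ {7, 6}. Their Recall values: 9, 9. Mean = 9.
Difference = 6 − 9 = -3.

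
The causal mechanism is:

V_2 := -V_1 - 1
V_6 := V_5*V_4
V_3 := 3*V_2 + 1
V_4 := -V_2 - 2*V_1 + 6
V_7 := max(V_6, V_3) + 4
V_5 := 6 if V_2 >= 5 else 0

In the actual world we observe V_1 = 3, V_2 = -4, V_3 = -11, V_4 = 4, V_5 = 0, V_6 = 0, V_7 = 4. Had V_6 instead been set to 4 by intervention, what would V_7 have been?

8

Intervening sets V_6 = 4 and removes its equation (V_6 := V_5*V_4).
V_2 = -V_1 - 1  [with V_1=3]  = -4
V_3 = 3*V_2 + 1  [with V_2=-4]  = -11
V_7 = max(V_6, V_3) + 4  [with V_6=4, V_3=-11]  = 8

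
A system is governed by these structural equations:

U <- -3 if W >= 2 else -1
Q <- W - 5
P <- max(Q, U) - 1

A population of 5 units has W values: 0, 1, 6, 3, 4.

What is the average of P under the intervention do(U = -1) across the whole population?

-1.6

Every unit gets U=-1 under the intervention. P values become -2, -2, 0, -2, -2; E[P|do(U=-1)] = -1.6.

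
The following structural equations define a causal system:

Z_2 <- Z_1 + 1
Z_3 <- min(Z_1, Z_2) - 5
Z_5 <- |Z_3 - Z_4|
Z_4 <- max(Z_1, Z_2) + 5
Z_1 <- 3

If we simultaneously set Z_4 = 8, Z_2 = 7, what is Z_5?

10

The joint intervention fixes Z_4 = 8, Z_2 = 7, removing each variable's own equation.
Z_3 = min(Z_1, Z_2) - 5  [with Z_1=3, Z_2=7]  = -2
Z_5 = |Z_3 - Z_4|  [with Z_3=-2, Z_4=8]  = 10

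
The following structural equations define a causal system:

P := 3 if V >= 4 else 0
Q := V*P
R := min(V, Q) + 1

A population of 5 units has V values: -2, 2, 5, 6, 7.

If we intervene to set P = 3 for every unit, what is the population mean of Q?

Under do(P=3), P's equation is replaced by P=3 for every unit. Per-unit Q: -6, 6, 15, 18, 21. Mean = 10.8.

10.8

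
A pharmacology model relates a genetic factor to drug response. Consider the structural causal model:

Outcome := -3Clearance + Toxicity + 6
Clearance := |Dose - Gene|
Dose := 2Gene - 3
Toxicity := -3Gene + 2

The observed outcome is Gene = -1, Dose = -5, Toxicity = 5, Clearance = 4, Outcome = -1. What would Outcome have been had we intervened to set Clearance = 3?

2

Intervening sets Clearance = 3 and removes its equation (Clearance := |Dose - Gene|).
Toxicity = -3Gene + 2  [with Gene=-1]  = 5
Outcome = -3Clearance + Toxicity + 6  [with Clearance=3, Toxicity=5]  = 2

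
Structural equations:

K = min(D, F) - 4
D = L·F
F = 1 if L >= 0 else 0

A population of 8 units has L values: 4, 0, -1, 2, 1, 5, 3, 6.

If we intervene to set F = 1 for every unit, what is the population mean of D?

do(F=1) breaks F's dependence on L. With F=1 fixed, D across the units is 4, 0, -1, 2, 1, 5, 3, 6, mean 2.5.

2.5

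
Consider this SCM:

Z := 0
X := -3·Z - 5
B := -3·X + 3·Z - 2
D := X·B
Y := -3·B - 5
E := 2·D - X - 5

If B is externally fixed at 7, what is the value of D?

The intervention breaks the incoming arrows to B: B := -3·X + 3·Z - 2 no longer applies, and B = 7.
X = -3·Z - 5  [with Z=0]  = -5
D = X·B  [with X=-5, B=7]  = -35

-35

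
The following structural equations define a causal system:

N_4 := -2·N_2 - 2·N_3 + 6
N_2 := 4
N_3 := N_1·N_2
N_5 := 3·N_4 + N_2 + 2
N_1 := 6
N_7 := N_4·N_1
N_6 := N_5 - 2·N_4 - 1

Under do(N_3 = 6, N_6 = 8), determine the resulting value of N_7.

-84

Under do(N_3 = 6, N_6 = 8), each intervened variable's structural equation is replaced by its fixed value.
N_4 = -2·N_2 - 2·N_3 + 6  [with N_2=4, N_3=6]  = -14
N_7 = N_4·N_1  [with N_4=-14, N_1=6]  = -84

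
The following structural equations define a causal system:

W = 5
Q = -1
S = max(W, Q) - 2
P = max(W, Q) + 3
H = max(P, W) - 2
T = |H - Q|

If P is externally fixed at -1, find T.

Under do(P=-1), the mechanism P = max(W, Q) + 3 is discarded; P is fixed at -1.
H = max(P, W) - 2  [with P=-1, W=5]  = 3
T = |H - Q|  [with H=3, Q=-1]  = 4

4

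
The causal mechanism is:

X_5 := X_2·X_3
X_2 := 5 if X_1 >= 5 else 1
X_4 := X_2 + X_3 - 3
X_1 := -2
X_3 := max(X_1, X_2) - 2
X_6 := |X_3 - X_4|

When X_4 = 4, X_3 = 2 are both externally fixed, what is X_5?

2

The joint intervention fixes X_4 = 4, X_3 = 2, removing each variable's own equation.
X_2 = 5 if X_1 >= 5 else 1  [with X_1=-2]  = 1
X_5 = X_2·X_3  [with X_2=1, X_3=2]  = 2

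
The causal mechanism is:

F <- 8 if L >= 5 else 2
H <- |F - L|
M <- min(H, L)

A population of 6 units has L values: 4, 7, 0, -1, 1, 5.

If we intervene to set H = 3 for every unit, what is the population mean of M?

1.5

Every unit gets H=3 under the intervention. M values become 3, 3, 0, -1, 1, 3; E[M|do(H=3)] = 1.5.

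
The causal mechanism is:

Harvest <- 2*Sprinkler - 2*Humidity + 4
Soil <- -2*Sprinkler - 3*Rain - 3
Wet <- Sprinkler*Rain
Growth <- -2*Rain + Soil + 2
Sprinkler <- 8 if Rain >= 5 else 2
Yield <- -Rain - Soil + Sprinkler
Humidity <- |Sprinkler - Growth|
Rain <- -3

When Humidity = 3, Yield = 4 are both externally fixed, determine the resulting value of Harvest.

2

The joint intervention fixes Humidity = 3, Yield = 4, removing each variable's own equation.
Sprinkler = 8 if Rain >= 5 else 2  [with Rain=-3]  = 2
Harvest = 2*Sprinkler - 2*Humidity + 4  [with Sprinkler=2, Humidity=3]  = 2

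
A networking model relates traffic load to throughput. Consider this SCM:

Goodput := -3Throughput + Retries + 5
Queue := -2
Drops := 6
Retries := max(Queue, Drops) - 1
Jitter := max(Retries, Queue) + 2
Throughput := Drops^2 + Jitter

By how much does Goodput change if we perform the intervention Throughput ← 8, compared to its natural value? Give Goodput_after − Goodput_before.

105

The intervention breaks the incoming arrows to Throughput: Throughput := Drops^2 + Jitter no longer applies, and Throughput = 8.
Retries = max(Queue, Drops) - 1  [with Queue=-2, Drops=6]  = 5
Goodput = -3Throughput + Retries + 5  [with Throughput=8, Retries=5]  = -14
Without intervention: Retries = max(Queue, Drops) - 1  [with Queue=-2, Drops=6]  = 5; Jitter = max(Retries, Queue) + 2  [with Retries=5, Queue=-2]  = 7; Throughput = Drops^2 + Jitter  [with Drops=6, Jitter=7]  = 43; Goodput = -3Throughput + Retries + 5  [with Throughput=43, Retries=5]  = -119.
Change = -14 − (-119) = 105.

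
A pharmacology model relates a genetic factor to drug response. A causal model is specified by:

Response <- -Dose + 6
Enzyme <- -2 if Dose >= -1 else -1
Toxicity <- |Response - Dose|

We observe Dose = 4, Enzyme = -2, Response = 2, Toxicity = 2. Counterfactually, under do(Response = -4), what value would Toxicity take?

The intervention breaks the incoming arrows to Response: Response <- -Dose + 6 no longer applies, and Response = -4.
Toxicity = |Response - Dose|  [with Response=-4, Dose=4]  = 8

8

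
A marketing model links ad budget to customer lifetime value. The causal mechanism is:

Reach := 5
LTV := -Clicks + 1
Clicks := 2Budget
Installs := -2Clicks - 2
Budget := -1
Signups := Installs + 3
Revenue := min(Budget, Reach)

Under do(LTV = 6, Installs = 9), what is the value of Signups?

12

Under do(LTV = 6, Installs = 9), each intervened variable's structural equation is replaced by its fixed value.
Signups = Installs + 3  [with Installs=9]  = 12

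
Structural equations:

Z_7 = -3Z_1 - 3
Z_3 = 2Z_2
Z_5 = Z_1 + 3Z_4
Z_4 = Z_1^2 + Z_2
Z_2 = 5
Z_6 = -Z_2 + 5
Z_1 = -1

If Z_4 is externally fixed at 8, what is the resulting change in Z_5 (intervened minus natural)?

Intervening sets Z_4 = 8 and removes its equation (Z_4 = Z_1^2 + Z_2).
Z_5 = Z_1 + 3Z_4  [with Z_1=-1, Z_4=8]  = 23
Without intervention: Z_4 = Z_1^2 + Z_2  [with Z_1=-1, Z_2=5]  = 6; Z_5 = Z_1 + 3Z_4  [with Z_1=-1, Z_4=6]  = 17.
Change = 23 − 17 = 6.

6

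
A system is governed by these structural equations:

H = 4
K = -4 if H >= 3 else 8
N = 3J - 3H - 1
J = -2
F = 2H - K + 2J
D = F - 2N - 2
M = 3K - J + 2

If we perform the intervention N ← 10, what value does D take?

-14

Intervening sets N = 10 and removes its equation (N = 3J - 3H - 1).
K = -4 if H >= 3 else 8  [with H=4]  = -4
F = 2H - K + 2J  [with H=4, K=-4, J=-2]  = 8
D = F - 2N - 2  [with F=8, N=10]  = -14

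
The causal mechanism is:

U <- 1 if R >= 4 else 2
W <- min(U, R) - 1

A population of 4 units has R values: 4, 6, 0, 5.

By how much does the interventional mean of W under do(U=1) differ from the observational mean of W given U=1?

The intervention sets U=1 in all 4 units regardless of R. Recomputing W per unit gives 0, 0, -1, 0; average -0.25.
Conditioning on U=1 selects the 3 unit(s) with R ∈ {4, 6, 5}. Their W values: 0, 0, 0. Mean = 0.
Difference = -0.25 − 0 = -0.25.

-0.25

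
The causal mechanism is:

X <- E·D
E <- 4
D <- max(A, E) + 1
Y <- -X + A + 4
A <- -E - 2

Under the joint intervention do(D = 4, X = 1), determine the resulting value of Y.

-3

Setting D = 4, X = 1 by intervention discards those variables' equations.
A = -E - 2  [with E=4]  = -6
Y = -X + A + 4  [with X=1, A=-6]  = -3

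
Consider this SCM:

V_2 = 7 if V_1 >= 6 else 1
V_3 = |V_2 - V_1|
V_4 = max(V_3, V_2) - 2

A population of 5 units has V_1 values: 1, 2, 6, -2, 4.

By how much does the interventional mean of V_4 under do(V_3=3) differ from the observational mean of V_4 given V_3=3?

Every unit gets V_3=3 under the intervention. V_4 values become 1, 1, 5, 1, 1; E[V_4|do(V_3=3)] = 1.8.
Conditioning on V_3=3 selects the 2 unit(s) with V_1 ∈ {-2, 4}. Their V_4 values: 1, 1. Mean = 1.
Difference = 1.8 − 1 = 0.8.

0.8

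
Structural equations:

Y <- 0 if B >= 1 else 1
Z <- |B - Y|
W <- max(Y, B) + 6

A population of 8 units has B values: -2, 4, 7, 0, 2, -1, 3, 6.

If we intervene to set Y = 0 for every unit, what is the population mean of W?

8.75

Every unit gets Y=0 under the intervention. W values become 6, 10, 13, 6, 8, 6, 9, 12; E[W|do(Y=0)] = 8.75.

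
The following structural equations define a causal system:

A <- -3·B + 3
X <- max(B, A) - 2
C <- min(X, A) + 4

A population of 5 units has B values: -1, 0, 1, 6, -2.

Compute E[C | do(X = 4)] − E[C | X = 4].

The intervention sets X=4 in all 5 units regardless of B. Recomputing C per unit gives 8, 7, 4, -11, 8; average 3.2.
E[C|X=4] averages over only the 2 units with X=4 (B = -1, 6): C = 8, -11, mean -1.5.
Difference = 3.2 − (-1.5) = 4.7.

4.7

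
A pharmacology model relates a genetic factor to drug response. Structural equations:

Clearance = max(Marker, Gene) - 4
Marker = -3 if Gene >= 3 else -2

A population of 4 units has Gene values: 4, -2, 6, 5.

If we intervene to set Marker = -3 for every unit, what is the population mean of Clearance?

-0.75

Under do(Marker=-3), Marker's equation is replaced by Marker=-3 for every unit. Per-unit Clearance: 0, -6, 2, 1. Mean = -0.75.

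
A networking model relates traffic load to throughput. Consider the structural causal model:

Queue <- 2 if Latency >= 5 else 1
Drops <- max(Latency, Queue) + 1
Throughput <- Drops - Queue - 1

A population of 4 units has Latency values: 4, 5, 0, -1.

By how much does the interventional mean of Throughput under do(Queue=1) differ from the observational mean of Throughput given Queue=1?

0.75

Every unit gets Queue=1 under the intervention. Throughput values become 3, 4, 0, 0; E[Throughput|do(Queue=1)] = 1.75.
Conditioning on Queue=1 selects the 3 unit(s) with Latency ∈ {4, 0, -1}. Their Throughput values: 3, 0, 0. Mean = 1.
Difference = 1.75 − 1 = 0.75.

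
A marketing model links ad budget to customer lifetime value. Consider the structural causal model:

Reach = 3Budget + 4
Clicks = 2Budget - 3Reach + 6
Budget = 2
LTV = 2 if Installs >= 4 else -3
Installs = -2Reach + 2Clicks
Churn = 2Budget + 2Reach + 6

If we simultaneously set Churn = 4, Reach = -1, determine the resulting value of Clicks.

13

Setting Churn = 4, Reach = -1 by intervention discards those variables' equations.
Clicks = 2Budget - 3Reach + 6  [with Budget=2, Reach=-1]  = 13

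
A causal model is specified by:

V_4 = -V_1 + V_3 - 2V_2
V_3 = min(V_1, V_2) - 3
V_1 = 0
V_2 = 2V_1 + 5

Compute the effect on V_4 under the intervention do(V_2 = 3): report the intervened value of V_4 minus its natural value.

4

Under do(V_2=3), the mechanism V_2 = 2V_1 + 5 is discarded; V_2 is fixed at 3.
V_3 = min(V_1, V_2) - 3  [with V_1=0, V_2=3]  = -3
V_4 = -V_1 + V_3 - 2V_2  [with V_1=0, V_3=-3, V_2=3]  = -9
Without intervention: V_2 = 2V_1 + 5  [with V_1=0]  = 5; V_3 = min(V_1, V_2) - 3  [with V_1=0, V_2=5]  = -3; V_4 = -V_1 + V_3 - 2V_2  [with V_1=0, V_3=-3, V_2=5]  = -13.
Change = -9 − (-13) = 4.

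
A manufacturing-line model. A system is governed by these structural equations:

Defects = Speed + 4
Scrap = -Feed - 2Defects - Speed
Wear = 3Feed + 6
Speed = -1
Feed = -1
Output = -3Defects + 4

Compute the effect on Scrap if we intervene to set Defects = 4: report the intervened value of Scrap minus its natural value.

-2

Intervening sets Defects = 4 and removes its equation (Defects = Speed + 4).
Scrap = -Feed - 2Defects - Speed  [with Feed=-1, Defects=4, Speed=-1]  = -6
Without intervention: Defects = Speed + 4  [with Speed=-1]  = 3; Scrap = -Feed - 2Defects - Speed  [with Feed=-1, Defects=3, Speed=-1]  = -4.
Change = -6 − (-4) = -2.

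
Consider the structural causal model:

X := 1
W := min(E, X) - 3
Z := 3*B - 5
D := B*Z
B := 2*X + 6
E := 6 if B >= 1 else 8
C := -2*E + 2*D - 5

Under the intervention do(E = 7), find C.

Under do(E=7), the mechanism E := 6 if B >= 1 else 8 is discarded; E is fixed at 7.
B = 2*X + 6  [with X=1]  = 8
Z = 3*B - 5  [with B=8]  = 19
D = B*Z  [with B=8, Z=19]  = 152
C = -2*E + 2*D - 5  [with E=7, D=152]  = 285

285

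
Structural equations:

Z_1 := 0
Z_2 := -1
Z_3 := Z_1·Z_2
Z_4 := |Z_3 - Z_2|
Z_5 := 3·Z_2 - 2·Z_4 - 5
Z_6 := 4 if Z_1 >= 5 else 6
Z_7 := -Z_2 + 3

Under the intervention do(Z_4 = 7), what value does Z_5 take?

Intervening sets Z_4 = 7 and removes its equation (Z_4 := |Z_3 - Z_2|).
Z_5 = 3·Z_2 - 2·Z_4 - 5  [with Z_2=-1, Z_4=7]  = -22

-22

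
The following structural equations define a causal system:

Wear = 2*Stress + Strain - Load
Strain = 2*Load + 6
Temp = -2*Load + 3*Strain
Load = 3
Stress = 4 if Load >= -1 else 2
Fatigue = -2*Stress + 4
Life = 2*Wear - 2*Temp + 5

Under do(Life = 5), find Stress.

Under do(Life=5), the mechanism Life = 2*Wear - 2*Temp + 5 is discarded; Life is fixed at 5.
Stress is not downstream of the intervention, so its value is determined by the original equations.
Stress = 4 if Load >= -1 else 2  [with Load=3]  = 4

4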